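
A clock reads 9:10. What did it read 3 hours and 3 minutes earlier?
Starting time: 9:10 = 550 total minutes past 12:00
Subtracting: 3 hours and 3 minutes = 183 minutes
550 - 183 = 367 minutes
= 6 hours and 7 minutes past 12:00 = 6:07

Final answer: 6:07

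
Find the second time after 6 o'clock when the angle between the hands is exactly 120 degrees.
At t minutes past 6:00, the hour hand is at 30 x 6 + 0.5t degrees and the minute hand is at 6t degrees.
The smaller angle between them is 120 degrees when |30H - 5.5t| = 120 or |30H - 5.5t| = 240.
With H = 6, solve 30 x 6 - 5.5t = +/- target for each target:
  t = (30 x 6 - 120) / 5.5 = 10.91
  t = (30 x 6 + 120) / 5.5 = 54.55
  t = (30 x 6 - 240) / 5.5 = -10.91 (outside (0, 60))
  t = (30 x 6 + 240) / 5.5 = 76.36 (outside (0, 60))
Valid solutions in (0, 60): {10.91, 54.55} minutes.
The second occurrence is t = 54.55 minutes.
The hands form a 120-degree angle at 54.55 minutes past 6:00.

Final answer: 54.55 minutes past 6:00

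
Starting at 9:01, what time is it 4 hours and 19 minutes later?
Starting time: 9:01
Adding 19 minutes to 1 minute: 1 + 19 = 20 minutes
Adding 4 hours: 9 + 4 = 13 - 12 = 1
Final time: 1:20

Final answer: 1:20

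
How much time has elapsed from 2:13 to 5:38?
From 2:13 to 5:38:
(5 x 60 + 38) - (2 x 60 + 13) = 338 - 133 = 205 minutes
= 3 hours and 25 minutes

Final answer: 3 hours and 25 minutes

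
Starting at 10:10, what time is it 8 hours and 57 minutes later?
Starting time: 10:10
Adding 57 minutes to 10 minutes: 10 + 57 = 67 minutes = 1 hour and 7 minutes
Adding 8 hours: 10 + 8 + 1 (carry) = 19 - 12 = 7
Final time: 7:07

Final answer: 7:07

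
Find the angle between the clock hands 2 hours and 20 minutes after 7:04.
First find the time 2 hours and 20 minutes after 7:04.
Total minutes: 7 x 60 + 4 + 2 x 60 + 20 = 564.
564 mod 720 = 564 minutes = 9:24.
Now compute the angle at 9:24:
Hour hand: 9 x 30 + 24 x 0.5 = 282 degrees
Minute hand: 24 x 6 = 144 degrees
Difference: |282 - 144| = 138 degrees
The angle is 138 degrees

Final answer: 138 degrees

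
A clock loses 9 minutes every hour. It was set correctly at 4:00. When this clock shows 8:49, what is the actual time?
For every 60 true minutes, the faulty clock advances 51 minutes, so 1 faulty-clock minute corresponds to 60/51 true minutes.
From 4:00 to 8:49 on the faulty dial is 289 minutes.
True elapsed: 289 x 60/51 = 340 minutes = 5 hours and 40 minutes.
True time: 4:00 + 5 hours and 40 minutes = 9:40.

Final answer: 9:40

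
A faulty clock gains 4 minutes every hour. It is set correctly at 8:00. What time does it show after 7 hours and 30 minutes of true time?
For every 60 true minutes, the faulty clock advances 60 + 4 = 64 minutes.
True elapsed: 7 hours and 30 minutes = 450 minutes.
Faulty clock advances: 450 x 64/60 = 480 minutes (drift: 30 minutes ahead).
Shown time: 8:00 + 480 minutes = 4:00.

Final answer: 4:00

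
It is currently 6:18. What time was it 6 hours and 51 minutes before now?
Starting time: 6:18 = 378 total minutes past 12:00
Subtracting: 6 hours and 51 minutes = 411 minutes
378 - 411 = -33 (negative, add 12 hours = 720) = 687 minutes
= 11 hours and 27 minutes past 12:00 = 11:27

Final answer: 11:27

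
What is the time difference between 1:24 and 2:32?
From 1:24 to 2:32:
(2 x 60 + 32) - (1 x 60 + 24) = 152 - 84 = 68 minutes
= 1 hour and 8 minutes

Final answer: 1 hour and 8 minutes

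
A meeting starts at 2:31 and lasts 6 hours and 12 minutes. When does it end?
Starting time: 2:31
Adding 12 minutes to 31 minutes: 31 + 12 = 43 minutes
Adding 6 hours: 2 + 6 = 8
Final time: 8:43

Final answer: 8:43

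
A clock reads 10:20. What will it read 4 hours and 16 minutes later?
Starting time: 10:20
Adding 16 minutes to 20 minutes: 20 + 16 = 36 minutes
Adding 4 hours: 10 + 4 = 14 - 12 = 2
Final time: 2:36

Final answer: 2:36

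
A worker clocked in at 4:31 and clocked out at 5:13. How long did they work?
From 4:31 to 5:13:
(5 x 60 + 13) - (4 x 60 + 31) = 313 - 271 = 42 minutes
= 42 minutes

Final answer: 42 minutes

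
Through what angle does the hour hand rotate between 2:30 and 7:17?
The hour hand moves 0.5 degrees per minute.
Time elapsed: 7:17 - 2:30 = 287 minutes
Angular displacement: 287 x 0.5 = 143.5 degrees

Final answer: 143.5 degrees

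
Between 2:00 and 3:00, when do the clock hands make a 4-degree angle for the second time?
At t minutes past 2:00, the hour hand is at 30 x 2 + 0.5t degrees and the minute hand is at 6t degrees.
The smaller angle between them is 4 degrees when |30H - 5.5t| = 4 or |30H - 5.5t| = 356.
With H = 2, solve 30 x 2 - 5.5t = +/- target for each target:
  t = (30 x 2 - 4) / 5.5 = 10.18
  t = (30 x 2 + 4) / 5.5 = 11.64
  t = (30 x 2 - 356) / 5.5 = -53.82 (outside (0, 60))
  t = (30 x 2 + 356) / 5.5 = 75.64 (outside (0, 60))
Valid solutions in (0, 60): {10.18, 11.64} minutes.
The second occurrence is t = 11.64 minutes.
The hands form a 4-degree angle at 11.64 minutes past 2:00.

Final answer: 11.64 minutes past 2:00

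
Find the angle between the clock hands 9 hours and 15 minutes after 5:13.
First find the time 9 hours and 15 minutes after 5:13.
Total minutes: 5 x 60 + 13 + 9 x 60 + 15 = 868.
868 mod 720 = 148 minutes = 2:28.
Now compute the angle at 2:28:
Hour hand: 2 x 30 + 28 x 0.5 = 74 degrees
Minute hand: 28 x 6 = 168 degrees
Difference: |74 - 168| = 94 degrees
The angle is 94 degrees

Final answer: 94 degrees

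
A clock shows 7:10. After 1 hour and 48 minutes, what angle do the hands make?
First find the time 1 hour and 48 minutes after 7:10.
Total minutes: 7 x 60 + 10 + 1 x 60 + 48 = 538.
538 mod 720 = 538 minutes = 8:58.
Now compute the angle at 8:58:
Hour hand: 8 x 30 + 58 x 0.5 = 269 degrees
Minute hand: 58 x 6 = 348 degrees
Difference: |269 - 348| = 79 degrees
The angle is 79 degrees

Final answer: 79 degrees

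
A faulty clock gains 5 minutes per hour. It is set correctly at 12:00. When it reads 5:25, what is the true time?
For every 60 true minutes, the faulty clock advances 65 minutes, so 1 faulty-clock minute corresponds to 60/65 true minutes.
From 12:00 to 5:25 on the faulty dial is 325 minutes.
True elapsed: 325 x 60/65 = 300 minutes = 5 hours.
True time: 12:00 + 5 hours = 5:00.

Final answer: 5:00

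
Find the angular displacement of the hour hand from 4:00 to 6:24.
The hour hand moves 0.5 degrees per minute.
Time elapsed: 6:24 - 4:00 = 144 minutes
Angular displacement: 144 x 0.5 = 72 degrees

Final answer: 72 degrees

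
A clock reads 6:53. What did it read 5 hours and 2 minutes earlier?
Starting time: 6:53 = 413 total minutes past 12:00
Subtracting: 5 hours and 2 minutes = 302 minutes
413 - 302 = 111 minutes
= 1 hour and 51 minutes past 12:00 = 1:51

Final answer: 1:51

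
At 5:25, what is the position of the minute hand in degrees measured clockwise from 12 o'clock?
The minute hand moves 6 degrees per minute.
At 5:25: 25 x 6 = 150 degrees

Final answer: 150 degrees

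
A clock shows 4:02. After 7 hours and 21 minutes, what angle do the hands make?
First find the time 7 hours and 21 minutes after 4:02.
Total minutes: 4 x 60 + 2 + 7 x 60 + 21 = 683.
683 mod 720 = 683 minutes = 11:23.
Now compute the angle at 11:23:
Hour hand: 11 x 30 + 23 x 0.5 = 341.5 degrees
Minute hand: 23 x 6 = 138 degrees
Difference: |341.5 - 138| = 203.5 degrees
Smaller angle: 360 - 203.5 = 156.5 degrees

Final answer: 156.5 degrees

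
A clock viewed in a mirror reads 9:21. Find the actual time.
Reflection across the vertical (12-6) axis maps a hand at angle A degrees to (360 - A) degrees, which sends a reading of T minutes past 12:00 to (720 - T) minutes past 12:00.
Mirror reads 9:21 = 561 minutes past 12:00.
Actual time: (720 - 561) mod 720 = 159 minutes = 2:39.

Final answer: 2:39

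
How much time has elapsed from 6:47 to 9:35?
From 6:47 to 9:35:
(9 x 60 + 35) - (6 x 60 + 47) = 575 - 407 = 168 minutes
= 2 hours and 48 minutes

Final answer: 2 hours and 48 minutes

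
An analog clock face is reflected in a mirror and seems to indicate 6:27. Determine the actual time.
Reflection across the vertical (12-6) axis maps a hand at angle A degrees to (360 - A) degrees, which sends a reading of T minutes past 12:00 to (720 - T) minutes past 12:00.
Mirror reads 6:27 = 387 minutes past 12:00.
Actual time: (720 - 387) mod 720 = 333 minutes = 5:33.

Final answer: 5:33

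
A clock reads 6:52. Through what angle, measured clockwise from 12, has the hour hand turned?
The hour hand moves 30 degrees per hour and 0.5 degrees per minute.
At 6:52: (6) x 30 + 52 x 0.5 = 180 + 26 = 206 degrees

Final answer: 206 degrees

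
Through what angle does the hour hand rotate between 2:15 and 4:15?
The hour hand moves 0.5 degrees per minute.
Time elapsed: 4:15 - 2:15 = 120 minutes
Angular displacement: 120 x 0.5 = 60 degrees

Final answer: 60 degrees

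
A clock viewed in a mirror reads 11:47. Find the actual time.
Reflection across the vertical (12-6) axis maps a hand at angle A degrees to (360 - A) degrees, which sends a reading of T minutes past 12:00 to (720 - T) minutes past 12:00.
Mirror reads 11:47 = 707 minutes past 12:00.
Actual time: (720 - 707) mod 720 = 13 minutes = 12:13.

Final answer: 12:13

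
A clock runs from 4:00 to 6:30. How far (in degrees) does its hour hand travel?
The hour hand moves 0.5 degrees per minute.
Time elapsed: 6:30 - 4:00 = 150 minutes
Angular displacement: 150 x 0.5 = 75 degrees

Final answer: 75 degrees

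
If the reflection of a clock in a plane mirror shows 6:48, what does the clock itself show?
Reflection across the vertical (12-6) axis maps a hand at angle A degrees to (360 - A) degrees, which sends a reading of T minutes past 12:00 to (720 - T) minutes past 12:00.
Mirror reads 6:48 = 408 minutes past 12:00.
Actual time: (720 - 408) mod 720 = 312 minutes = 5:12.

Final answer: 5:12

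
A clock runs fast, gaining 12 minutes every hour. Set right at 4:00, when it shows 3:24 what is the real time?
For every 60 true minutes, the faulty clock advances 72 minutes, so 1 faulty-clock minute corresponds to 60/72 true minutes.
From 4:00 to 3:24 on the faulty dial is 684 minutes.
True elapsed: 684 x 60/72 = 570 minutes = 9 hours and 30 minutes.
True time: 4:00 + 9 hours and 30 minutes = 1:30.

Final answer: 1:30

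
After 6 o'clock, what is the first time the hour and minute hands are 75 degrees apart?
At t minutes past 6:00, the hour hand is at 30 x 6 + 0.5t degrees and the minute hand is at 6t degrees.
The smaller angle between them is 75 degrees when |30H - 5.5t| = 75 or |30H - 5.5t| = 285.
With H = 6, solve 30 x 6 - 5.5t = +/- target for each target:
  t = (30 x 6 - 75) / 5.5 = 19.09
  t = (30 x 6 + 75) / 5.5 = 46.36
  t = (30 x 6 - 285) / 5.5 = -19.09 (outside (0, 60))
  t = (30 x 6 + 285) / 5.5 = 84.55 (outside (0, 60))
Valid solutions in (0, 60): {19.09, 46.36} minutes.
The first occurrence is t = 19.09 minutes.
The hands form a 75-degree angle at 19.09 minutes past 6:00.

Final answer: 19.09 minutes past 6:00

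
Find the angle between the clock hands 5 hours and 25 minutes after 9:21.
First find the time 5 hours and 25 minutes after 9:21.
Total minutes: 9 x 60 + 21 + 5 x 60 + 25 = 886.
886 mod 720 = 166 minutes = 2:46.
Now compute the angle at 2:46:
Hour hand: 2 x 30 + 46 x 0.5 = 83 degrees
Minute hand: 46 x 6 = 276 degrees
Difference: |83 - 276| = 193 degrees
Smaller angle: 360 - 193 = 167 degrees

Final answer: 167 degrees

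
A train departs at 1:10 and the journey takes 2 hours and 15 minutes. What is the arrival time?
Starting time: 1:10
Adding 15 minutes to 10 minutes: 10 + 15 = 25 minutes
Adding 2 hours: 1 + 2 = 3
Final time: 3:25

Final answer: 3:25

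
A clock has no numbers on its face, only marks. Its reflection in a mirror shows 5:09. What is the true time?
Reflection across the vertical (12-6) axis maps a hand at angle A degrees to (360 - A) degrees, which sends a reading of T minutes past 12:00 to (720 - T) minutes past 12:00.
Mirror reads 5:09 = 309 minutes past 12:00.
Actual time: (720 - 309) mod 720 = 411 minutes = 6:51.

Final answer: 6:51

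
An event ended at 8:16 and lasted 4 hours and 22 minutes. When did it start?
Starting time: 8:16 = 496 total minutes past 12:00
Subtracting: 4 hours and 22 minutes = 262 minutes
496 - 262 = 234 minutes
= 3 hours and 54 minutes past 12:00 = 3:54

Final answer: 3:54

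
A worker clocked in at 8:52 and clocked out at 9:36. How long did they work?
From 8:52 to 9:36:
(9 x 60 + 36) - (8 x 60 + 52) = 576 - 532 = 44 minutes
= 44 minutes

Final answer: 44 minutes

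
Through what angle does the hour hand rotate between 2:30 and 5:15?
The hour hand moves 0.5 degrees per minute.
Time elapsed: 5:15 - 2:30 = 165 minutes
Angular displacement: 165 x 0.5 = 82.5 degrees

Final answer: 82.5 degrees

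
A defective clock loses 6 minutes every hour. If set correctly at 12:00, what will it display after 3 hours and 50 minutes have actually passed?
For every 60 true minutes, the faulty clock advances 60 - 6 = 54 minutes.
True elapsed: 3 hours and 50 minutes = 230 minutes.
Faulty clock advances: 230 x 54/60 = 207 minutes (drift: 23 minutes behind).
Shown time: 12:00 + 207 minutes = 3:27.

Final answer: 3:27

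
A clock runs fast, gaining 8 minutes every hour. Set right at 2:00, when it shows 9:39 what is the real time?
For every 60 true minutes, the faulty clock advances 68 minutes, so 1 faulty-clock minute corresponds to 60/68 true minutes.
From 2:00 to 9:39 on the faulty dial is 459 minutes.
True elapsed: 459 x 60/68 = 405 minutes = 6 hours and 45 minutes.
True time: 2:00 + 6 hours and 45 minutes = 8:45.

Final answer: 8:45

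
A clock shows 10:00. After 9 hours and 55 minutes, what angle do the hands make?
First find the time 9 hours and 55 minutes after 10:00.
Total minutes: 10 x 60 + 0 + 9 x 60 + 55 = 1195.
1195 mod 720 = 475 minutes = 7:55.
Now compute the angle at 7:55:
Hour hand: 7 x 30 + 55 x 0.5 = 237.5 degrees
Minute hand: 55 x 6 = 330 degrees
Difference: |237.5 - 330| = 92.5 degrees
The angle is 92.5 degrees

Final answer: 92.5 degrees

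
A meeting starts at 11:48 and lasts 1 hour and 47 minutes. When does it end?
Starting time: 11:48
Adding 47 minutes to 48 minutes: 48 + 47 = 95 minutes = 1 hour and 35 minutes
Adding 1 hour: 11 + 1 + 1 (carry) = 13 - 12 = 1
Final time: 1:35

Final answer: 1:35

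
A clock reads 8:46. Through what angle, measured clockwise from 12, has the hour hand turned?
The hour hand moves 30 degrees per hour and 0.5 degrees per minute.
At 8:46: (8) x 30 + 46 x 0.5 = 240 + 23 = 263 degrees

Final answer: 263 degrees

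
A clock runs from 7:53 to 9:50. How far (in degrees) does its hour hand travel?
The hour hand moves 0.5 degrees per minute.
Time elapsed: 9:50 - 7:53 = 117 minutes
Angular displacement: 117 x 0.5 = 58.5 degrees

Final answer: 58.5 degrees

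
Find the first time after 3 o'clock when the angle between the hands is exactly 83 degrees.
At t minutes past 3:00, the hour hand is at 30 x 3 + 0.5t degrees and the minute hand is at 6t degrees.
The smaller angle between them is 83 degrees when |30H - 5.5t| = 83 or |30H - 5.5t| = 277.
With H = 3, solve 30 x 3 - 5.5t = +/- target for each target:
  t = (30 x 3 - 83) / 5.5 = 1.27
  t = (30 x 3 + 83) / 5.5 = 31.45
  t = (30 x 3 - 277) / 5.5 = -34 (outside (0, 60))
  t = (30 x 3 + 277) / 5.5 = 66.73 (outside (0, 60))
Valid solutions in (0, 60): {1.27, 31.45} minutes.
The first occurrence is t = 1.27 minutes.
The hands form a 83-degree angle at 1.27 minutes past 3:00.

Final answer: 1.27 minutes past 3:00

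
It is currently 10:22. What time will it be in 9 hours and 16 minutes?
Starting time: 10:22
Adding 16 minutes to 22 minutes: 22 + 16 = 38 minutes
Adding 9 hours: 10 + 9 = 19 - 12 = 7
Final time: 7:38

Final answer: 7:38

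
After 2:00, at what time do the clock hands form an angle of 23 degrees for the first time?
At t minutes past 2:00, the hour hand is at 30 x 2 + 0.5t degrees and the minute hand is at 6t degrees.
The smaller angle between them is 23 degrees when |30H - 5.5t| = 23 or |30H - 5.5t| = 337.
With H = 2, solve 30 x 2 - 5.5t = +/- target for each target:
  t = (30 x 2 - 23) / 5.5 = 6.73
  t = (30 x 2 + 23) / 5.5 = 15.09
  t = (30 x 2 - 337) / 5.5 = -50.36 (outside (0, 60))
  t = (30 x 2 + 337) / 5.5 = 72.18 (outside (0, 60))
Valid solutions in (0, 60): {6.73, 15.09} minutes.
The first occurrence is t = 6.73 minutes.
The hands form a 23-degree angle at 6.73 minutes past 2:00.

Final answer: 6.73 minutes past 2:00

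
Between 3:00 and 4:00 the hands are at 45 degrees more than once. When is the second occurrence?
At t minutes past 3:00, the hour hand is at 30 x 3 + 0.5t degrees and the minute hand is at 6t degrees.
The smaller angle between them is 45 degrees when |30H - 5.5t| = 45 or |30H - 5.5t| = 315.
With H = 3, solve 30 x 3 - 5.5t = +/- target for each target:
  t = (30 x 3 - 45) / 5.5 = 8.18
  t = (30 x 3 + 45) / 5.5 = 24.55
  t = (30 x 3 - 315) / 5.5 = -40.91 (outside (0, 60))
  t = (30 x 3 + 315) / 5.5 = 73.64 (outside (0, 60))
Valid solutions in (0, 60): {8.18, 24.55} minutes.
The second occurrence is t = 24.55 minutes.
The hands form a 45-degree angle at 24.55 minutes past 3:00.

Final answer: 24.55 minutes past 3:00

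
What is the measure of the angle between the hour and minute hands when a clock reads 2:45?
Hour hand position: 2 x 30 + 45 x 0.5 = 82.5 degrees
Minute hand position: 45 x 6 = 270 degrees
Difference: |82.5 - 270| = 187.5 degrees
Since 187.5 > 180, the smaller angle is 360 - 187.5 = 172.5 degrees

Final answer: 172.5 degrees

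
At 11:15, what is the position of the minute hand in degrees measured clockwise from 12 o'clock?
The minute hand moves 6 degrees per minute.
At 11:15: 15 x 6 = 90 degrees

Final answer: 90 degrees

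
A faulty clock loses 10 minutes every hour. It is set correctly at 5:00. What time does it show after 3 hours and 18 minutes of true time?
For every 60 true minutes, the faulty clock advances 60 - 10 = 50 minutes.
True elapsed: 3 hours and 18 minutes = 198 minutes.
Faulty clock advances: 198 x 50/60 = 165 minutes (drift: 33 minutes behind).
Shown time: 5:00 + 165 minutes = 7:45.

Final answer: 7:45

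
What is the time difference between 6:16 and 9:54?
From 6:16 to 9:54:
(9 x 60 + 54) - (6 x 60 + 16) = 594 - 376 = 218 minutes
= 3 hours and 38 minutes

Final answer: 3 hours and 38 minutes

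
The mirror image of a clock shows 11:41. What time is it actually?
Reflection across the vertical (12-6) axis maps a hand at angle A degrees to (360 - A) degrees, which sends a reading of T minutes past 12:00 to (720 - T) minutes past 12:00.
Mirror reads 11:41 = 701 minutes past 12:00.
Actual time: (720 - 701) mod 720 = 19 minutes = 12:19.

Final answer: 12:19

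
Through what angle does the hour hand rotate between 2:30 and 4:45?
The hour hand moves 0.5 degrees per minute.
Time elapsed: 4:45 - 2:30 = 135 minutes
Angular displacement: 135 x 0.5 = 67.5 degrees

Final answer: 67.5 degrees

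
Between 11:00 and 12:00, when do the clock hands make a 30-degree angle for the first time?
At t minutes past 11:00, the hour hand is at 30 x 11 + 0.5t degrees and the minute hand is at 6t degrees.
The smaller angle between them is 30 degrees when |30H - 5.5t| = 30 or |30H - 5.5t| = 330.
With H = 11, solve 30 x 11 - 5.5t = +/- target for each target:
  t = (30 x 11 - 30) / 5.5 = 54.55
  t = (30 x 11 + 30) / 5.5 = 65.45 (outside (0, 60))
  t = (30 x 11 - 330) / 5.5 = 0 (outside (0, 60))
  t = (30 x 11 + 330) / 5.5 = 120 (outside (0, 60))
Valid solutions in (0, 60): {54.55} minutes.
The first occurrence is t = 54.55 minutes.
The hands form a 30-degree angle at 54.55 minutes past 11:00.

Final answer: 54.55 minutes past 11:00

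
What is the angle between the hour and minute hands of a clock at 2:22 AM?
Hour hand position: 2 x 30 + 22 x 0.5 = 71 degrees
Minute hand position: 22 x 6 = 132 degrees
Difference: |71 - 132| = 61 degrees
The angle between the hands is 61 degrees

Final answer: 61 degrees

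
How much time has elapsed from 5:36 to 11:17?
From 5:36 to 11:17:
(11 x 60 + 17) - (5 x 60 + 36) = 677 - 336 = 341 minutes
= 5 hours and 41 minutes

Final answer: 5 hours and 41 minutes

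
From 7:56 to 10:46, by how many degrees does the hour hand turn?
The hour hand moves 0.5 degrees per minute.
Time elapsed: 10:46 - 7:56 = 170 minutes
Angular displacement: 170 x 0.5 = 85 degrees

Final answer: 85 degrees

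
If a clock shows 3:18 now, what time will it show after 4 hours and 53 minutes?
Starting time: 3:18
Adding 53 minutes to 18 minutes: 18 + 53 = 71 minutes = 1 hour and 11 minutes
Adding 4 hours: 3 + 4 + 1 (carry) = 8
Final time: 8:11

Final answer: 8:11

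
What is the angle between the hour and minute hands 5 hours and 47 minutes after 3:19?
First find the time 5 hours and 47 minutes after 3:19.
Total minutes: 3 x 60 + 19 + 5 x 60 + 47 = 546.
546 mod 720 = 546 minutes = 9:06.
Now compute the angle at 9:06:
Hour hand: 9 x 30 + 6 x 0.5 = 273 degrees
Minute hand: 6 x 6 = 36 degrees
Difference: |273 - 36| = 237 degrees
Smaller angle: 360 - 237 = 123 degrees

Final answer: 123 degrees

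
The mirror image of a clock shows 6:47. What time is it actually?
Reflection across the vertical (12-6) axis maps a hand at angle A degrees to (360 - A) degrees, which sends a reading of T minutes past 12:00 to (720 - T) minutes past 12:00.
Mirror reads 6:47 = 407 minutes past 12:00.
Actual time: (720 - 407) mod 720 = 313 minutes = 5:13.

Final answer: 5:13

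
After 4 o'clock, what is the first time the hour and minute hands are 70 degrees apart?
At t minutes past 4:00, the hour hand is at 30 x 4 + 0.5t degrees and the minute hand is at 6t degrees.
The smaller angle between them is 70 degrees when |30H - 5.5t| = 70 or |30H - 5.5t| = 290.
With H = 4, solve 30 x 4 - 5.5t = +/- target for each target:
  t = (30 x 4 - 70) / 5.5 = 9.09
  t = (30 x 4 + 70) / 5.5 = 34.55
  t = (30 x 4 - 290) / 5.5 = -30.91 (outside (0, 60))
  t = (30 x 4 + 290) / 5.5 = 74.55 (outside (0, 60))
Valid solutions in (0, 60): {9.09, 34.55} minutes.
The first occurrence is t = 9.09 minutes.
The hands form a 70-degree angle at 9.09 minutes past 4:00.

Final answer: 9.09 minutes past 4:00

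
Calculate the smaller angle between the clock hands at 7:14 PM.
Hour hand position: 7 x 30 + 14 x 0.5 = 217 degrees
Minute hand position: 14 x 6 = 84 degrees
Difference: |217 - 84| = 133 degrees
The angle between the hands is 133 degrees

Final answer: 133 degrees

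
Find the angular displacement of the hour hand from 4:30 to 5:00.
The hour hand moves 0.5 degrees per minute.
Time elapsed: 5:00 - 4:30 = 30 minutes
Angular displacement: 30 x 0.5 = 15 degrees

Final answer: 15 degrees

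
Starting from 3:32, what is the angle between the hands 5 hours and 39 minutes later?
First find the time 5 hours and 39 minutes after 3:32.
Total minutes: 3 x 60 + 32 + 5 x 60 + 39 = 551.
551 mod 720 = 551 minutes = 9:11.
Now compute the angle at 9:11:
Hour hand: 9 x 30 + 11 x 0.5 = 275.5 degrees
Minute hand: 11 x 6 = 66 degrees
Difference: |275.5 - 66| = 209.5 degrees
Smaller angle: 360 - 209.5 = 150.5 degrees

Final answer: 150.5 degrees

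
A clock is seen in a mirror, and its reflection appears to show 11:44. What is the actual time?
Reflection across the vertical (12-6) axis maps a hand at angle A degrees to (360 - A) degrees, which sends a reading of T minutes past 12:00 to (720 - T) minutes past 12:00.
Mirror reads 11:44 = 704 minutes past 12:00.
Actual time: (720 - 704) mod 720 = 16 minutes = 12:16.

Final answer: 12:16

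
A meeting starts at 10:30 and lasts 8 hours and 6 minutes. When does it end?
Starting time: 10:30
Adding 6 minutes to 30 minutes: 30 + 6 = 36 minutes
Adding 8 hours: 10 + 8 = 18 - 12 = 6
Final time: 6:36

Final answer: 6:36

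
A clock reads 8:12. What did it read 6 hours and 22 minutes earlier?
Starting time: 8:12 = 492 total minutes past 12:00
Subtracting: 6 hours and 22 minutes = 382 minutes
492 - 382 = 110 minutes
= 1 hour and 50 minutes past 12:00 = 1:50

Final answer: 1:50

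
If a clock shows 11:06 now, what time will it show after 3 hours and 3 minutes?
Starting time: 11:06
Adding 3 minutes to 6 minutes: 6 + 3 = 9 minutes
Adding 3 hours: 11 + 3 = 14 - 12 = 2
Final time: 2:09

Final answer: 2:09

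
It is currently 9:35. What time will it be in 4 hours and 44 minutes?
Starting time: 9:35
Adding 44 minutes to 35 minutes: 35 + 44 = 79 minutes = 1 hour and 19 minutes
Adding 4 hours: 9 + 4 + 1 (carry) = 14 - 12 = 2
Final time: 2:19

Final answer: 2:19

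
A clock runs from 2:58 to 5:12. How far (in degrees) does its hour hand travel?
The hour hand moves 0.5 degrees per minute.
Time elapsed: 5:12 - 2:58 = 134 minutes
Angular displacement: 134 x 0.5 = 67 degrees

Final answer: 67 degrees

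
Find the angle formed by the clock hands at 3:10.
Hour hand position: 3 x 30 + 10 x 0.5 = 95 degrees
Minute hand position: 10 x 6 = 60 degrees
Difference: |95 - 60| = 35 degrees
The angle between the hands is 35 degrees

Final answer: 35 degrees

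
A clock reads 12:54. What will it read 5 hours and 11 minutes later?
Starting time: 12:54
Adding 11 minutes to 54 minutes: 54 + 11 = 65 minutes = 1 hour and 5 minutes
Adding 5 hours: 12 + 5 + 1 (carry) = 18 - 12 = 6
Final time: 6:05

Final answer: 6:05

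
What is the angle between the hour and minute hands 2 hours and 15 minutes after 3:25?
First find the time 2 hours and 15 minutes after 3:25.
Total minutes: 3 x 60 + 25 + 2 x 60 + 15 = 340.
340 mod 720 = 340 minutes = 5:40.
Now compute the angle at 5:40:
Hour hand: 5 x 30 + 40 x 0.5 = 170 degrees
Minute hand: 40 x 6 = 240 degrees
Difference: |170 - 240| = 70 degrees
The angle is 70 degrees

Final answer: 70 degrees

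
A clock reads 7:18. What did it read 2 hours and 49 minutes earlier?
Starting time: 7:18 = 438 total minutes past 12:00
Subtracting: 2 hours and 49 minutes = 169 minutes
438 - 169 = 269 minutes
= 4 hours and 29 minutes past 12:00 = 4:29

Final answer: 4:29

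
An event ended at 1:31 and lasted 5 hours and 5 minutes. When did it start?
Starting time: 1:31 = 91 total minutes past 12:00
Subtracting: 5 hours and 5 minutes = 305 minutes
91 - 305 = -214 (negative, add 12 hours = 720) = 506 minutes
= 8 hours and 26 minutes past 12:00 = 8:26

Final answer: 8:26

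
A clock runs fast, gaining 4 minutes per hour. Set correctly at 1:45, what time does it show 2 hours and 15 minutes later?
For every 60 true minutes, the faulty clock advances 60 + 4 = 64 minutes.
True elapsed: 2 hours and 15 minutes = 135 minutes.
Faulty clock advances: 135 x 64/60 = 144 minutes (drift: 9 minutes ahead).
Shown time: 1:45 + 144 minutes = 4:09.

Final answer: 4:09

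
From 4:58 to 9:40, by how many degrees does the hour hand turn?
The hour hand moves 0.5 degrees per minute.
Time elapsed: 9:40 - 4:58 = 282 minutes
Angular displacement: 282 x 0.5 = 141 degrees

Final answer: 141 degrees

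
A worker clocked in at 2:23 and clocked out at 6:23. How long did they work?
From 2:23 to 6:23:
(6 x 60 + 23) - (2 x 60 + 23) = 383 - 143 = 240 minutes
= 4 hours

Final answer: 4 hours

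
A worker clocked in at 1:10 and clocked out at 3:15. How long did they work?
From 1:10 to 3:15:
(3 x 60 + 15) - (1 x 60 + 10) = 195 - 70 = 125 minutes
= 2 hours and 5 minutes

Final answer: 2 hours and 5 minutes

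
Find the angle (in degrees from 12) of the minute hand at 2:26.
The minute hand moves 6 degrees per minute.
At 2:26: 26 x 6 = 156 degrees

Final answer: 156 degrees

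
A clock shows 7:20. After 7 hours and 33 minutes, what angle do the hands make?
First find the time 7 hours and 33 minutes after 7:20.
Total minutes: 7 x 60 + 20 + 7 x 60 + 33 = 893.
893 mod 720 = 173 minutes = 2:53.
Now compute the angle at 2:53:
Hour hand: 2 x 30 + 53 x 0.5 = 86.5 degrees
Minute hand: 53 x 6 = 318 degrees
Difference: |86.5 - 318| = 231.5 degrees
Smaller angle: 360 - 231.5 = 128.5 degrees

Final answer: 128.5 degrees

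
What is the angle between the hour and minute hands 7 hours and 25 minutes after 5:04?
First find the time 7 hours and 25 minutes after 5:04.
Total minutes: 5 x 60 + 4 + 7 x 60 + 25 = 749.
749 mod 720 = 29 minutes = 12:29.
Now compute the angle at 12:29:
Hour hand: 0 x 30 + 29 x 0.5 = 14.5 degrees
Minute hand: 29 x 6 = 174 degrees
Difference: |14.5 - 174| = 159.5 degrees
The angle is 159.5 degrees

Final answer: 159.5 degrees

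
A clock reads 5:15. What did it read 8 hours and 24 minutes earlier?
Starting time: 5:15 = 315 total minutes past 12:00
Subtracting: 8 hours and 24 minutes = 504 minutes
315 - 504 = -189 (negative, add 12 hours = 720) = 531 minutes
= 8 hours and 51 minutes past 12:00 = 8:51

Final answer: 8:51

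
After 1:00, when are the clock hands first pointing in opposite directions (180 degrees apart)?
For hands to be 180 degrees apart: |30H - 5.5t| = 180
With H = 1: t = (30 x 1 + 180)/5.5 = 38.18 or t = (30 x 1 - 180)/5.5 = -27.27
First valid solution (0 < t < 60): t = 38.18 minutes
The hands are opposite at 38.18 minutes past 1:00.

Final answer: 38.18 minutes past 1:00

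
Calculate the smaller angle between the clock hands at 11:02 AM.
Hour hand position: 11 x 30 + 2 x 0.5 = 331 degrees
Minute hand position: 2 x 6 = 12 degrees
Difference: |331 - 12| = 319 degrees
Since 319 > 180, the smaller angle is 360 - 319 = 41 degrees

Final answer: 41 degrees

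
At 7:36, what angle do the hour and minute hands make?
Hour hand position: 7 x 30 + 36 x 0.5 = 228 degrees
Minute hand position: 36 x 6 = 216 degrees
Difference: |228 - 216| = 12 degrees
The angle between the hands is 12 degrees

Final answer: 12 degrees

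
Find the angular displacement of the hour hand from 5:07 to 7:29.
The hour hand moves 0.5 degrees per minute.
Time elapsed: 7:29 - 5:07 = 142 minutes
Angular displacement: 142 x 0.5 = 71 degrees

Final answer: 71 degrees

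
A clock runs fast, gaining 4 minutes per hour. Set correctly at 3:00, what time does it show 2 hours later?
For every 60 true minutes, the faulty clock advances 60 + 4 = 64 minutes.
True elapsed: 2 hours = 120 minutes.
Faulty clock advances: 120 x 64/60 = 128 minutes (drift: 8 minutes ahead).
Shown time: 3:00 + 128 minutes = 5:08.

Final answer: 5:08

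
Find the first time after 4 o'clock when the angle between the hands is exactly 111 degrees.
At t minutes past 4:00, the hour hand is at 30 x 4 + 0.5t degrees and the minute hand is at 6t degrees.
The smaller angle between them is 111 degrees when |30H - 5.5t| = 111 or |30H - 5.5t| = 249.
With H = 4, solve 30 x 4 - 5.5t = +/- target for each target:
  t = (30 x 4 - 111) / 5.5 = 1.64
  t = (30 x 4 + 111) / 5.5 = 42
  t = (30 x 4 - 249) / 5.5 = -23.45 (outside (0, 60))
  t = (30 x 4 + 249) / 5.5 = 67.09 (outside (0, 60))
Valid solutions in (0, 60): {1.64, 42} minutes.
The first occurrence is t = 1.64 minutes.
The hands form a 111-degree angle at 1.64 minutes past 4:00.

Final answer: 1.64 minutes past 4:00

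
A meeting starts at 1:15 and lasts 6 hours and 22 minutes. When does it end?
Starting time: 1:15
Adding 22 minutes to 15 minutes: 15 + 22 = 37 minutes
Adding 6 hours: 1 + 6 = 7
Final time: 7:37

Final answer: 7:37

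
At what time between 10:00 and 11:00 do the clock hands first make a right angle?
At t minutes past 10:00, the hour hand is at 30 x 10 + 0.5t degrees and the minute hand is at 6t degrees.
The smaller angle between them is 90 degrees when |30H - 5.5t| = 90 or |30H - 5.5t| = 270.
With H = 10, solve 30 x 10 - 5.5t = +/- target for each target:
  t = (30 x 10 - 90) / 5.5 = 38.18
  t = (30 x 10 + 90) / 5.5 = 70.91 (outside (0, 60))
  t = (30 x 10 - 270) / 5.5 = 5.45
  t = (30 x 10 + 270) / 5.5 = 103.64 (outside (0, 60))
Valid solutions in (0, 60): {5.45, 38.18} minutes.
First occurrence: t = 5.45 minutes.
The hands are at right angles at 5.45 minutes past 10:00.

Final answer: 5.45 minutes past 10:00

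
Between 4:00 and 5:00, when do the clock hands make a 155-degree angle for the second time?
At t minutes past 4:00, the hour hand is at 30 x 4 + 0.5t degrees and the minute hand is at 6t degrees.
The smaller angle between them is 155 degrees when |30H - 5.5t| = 155 or |30H - 5.5t| = 205.
With H = 4, solve 30 x 4 - 5.5t = +/- target for each target:
  t = (30 x 4 - 155) / 5.5 = -6.36 (outside (0, 60))
  t = (30 x 4 + 155) / 5.5 = 50
  t = (30 x 4 - 205) / 5.5 = -15.45 (outside (0, 60))
  t = (30 x 4 + 205) / 5.5 = 59.09
Valid solutions in (0, 60): {50, 59.09} minutes.
The second occurrence is t = 59.09 minutes.
The hands form a 155-degree angle at 59.09 minutes past 4:00.

Final answer: 59.09 minutes past 4:00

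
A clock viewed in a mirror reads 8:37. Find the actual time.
Reflection across the vertical (12-6) axis maps a hand at angle A degrees to (360 - A) degrees, which sends a reading of T minutes past 12:00 to (720 - T) minutes past 12:00.
Mirror reads 8:37 = 517 minutes past 12:00.
Actual time: (720 - 517) mod 720 = 203 minutes = 3:23.

Final answer: 3:23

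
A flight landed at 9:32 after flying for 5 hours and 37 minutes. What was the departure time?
Starting time: 9:32 = 572 total minutes past 12:00
Subtracting: 5 hours and 37 minutes = 337 minutes
572 - 337 = 235 minutes
= 3 hours and 55 minutes past 12:00 = 3:55

Final answer: 3:55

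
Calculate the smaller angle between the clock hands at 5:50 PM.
Hour hand position: 5 x 30 + 50 x 0.5 = 175 degrees
Minute hand position: 50 x 6 = 300 degrees
Difference: |175 - 300| = 125 degrees
The angle between the hands is 125 degrees

Final answer: 125 degrees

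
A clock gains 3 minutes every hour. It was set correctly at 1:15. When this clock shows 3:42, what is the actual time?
For every 60 true minutes, the faulty clock advances 63 minutes, so 1 faulty-clock minute corresponds to 60/63 true minutes.
From 1:15 to 3:42 on the faulty dial is 147 minutes.
True elapsed: 147 x 60/63 = 140 minutes = 2 hours and 20 minutes.
True time: 1:15 + 2 hours and 20 minutes = 3:35.

Final answer: 3:35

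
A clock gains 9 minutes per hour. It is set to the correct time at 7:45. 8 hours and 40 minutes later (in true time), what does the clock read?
For every 60 true minutes, the faulty clock advances 60 + 9 = 69 minutes.
True elapsed: 8 hours and 40 minutes = 520 minutes.
Faulty clock advances: 520 x 69/60 = 598 minutes (drift: 78 minutes ahead).
Shown time: 7:45 + 598 minutes = 5:43.

Final answer: 5:43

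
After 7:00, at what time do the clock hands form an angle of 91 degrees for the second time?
At t minutes past 7:00, the hour hand is at 30 x 7 + 0.5t degrees and the minute hand is at 6t degrees.
The smaller angle between them is 91 degrees when |30H - 5.5t| = 91 or |30H - 5.5t| = 269.
With H = 7, solve 30 x 7 - 5.5t = +/- target for each target:
  t = (30 x 7 - 91) / 5.5 = 21.64
  t = (30 x 7 + 91) / 5.5 = 54.73
  t = (30 x 7 - 269) / 5.5 = -10.73 (outside (0, 60))
  t = (30 x 7 + 269) / 5.5 = 87.09 (outside (0, 60))
Valid solutions in (0, 60): {21.64, 54.73} minutes.
The second occurrence is t = 54.73 minutes.
The hands form a 91-degree angle at 54.73 minutes past 7:00.

Final answer: 54.73 minutes past 7:00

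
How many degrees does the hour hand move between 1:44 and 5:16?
The hour hand moves 0.5 degrees per minute.
Time elapsed: 5:16 - 1:44 = 212 minutes
Angular displacement: 212 x 0.5 = 106 degrees

Final answer: 106 degrees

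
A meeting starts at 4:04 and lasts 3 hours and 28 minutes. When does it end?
Starting time: 4:04
Adding 28 minutes to 4 minutes: 4 + 28 = 32 minutes
Adding 3 hours: 4 + 3 = 7
Final time: 7:32

Final answer: 7:32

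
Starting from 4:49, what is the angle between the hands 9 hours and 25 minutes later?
First find the time 9 hours and 25 minutes after 4:49.
Total minutes: 4 x 60 + 49 + 9 x 60 + 25 = 854.
854 mod 720 = 134 minutes = 2:14.
Now compute the angle at 2:14:
Hour hand: 2 x 30 + 14 x 0.5 = 67 degrees
Minute hand: 14 x 6 = 84 degrees
Difference: |67 - 84| = 17 degrees
The angle is 17 degrees

Final answer: 17 degrees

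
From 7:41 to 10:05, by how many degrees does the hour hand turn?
The hour hand moves 0.5 degrees per minute.
Time elapsed: 10:05 - 7:41 = 144 minutes
Angular displacement: 144 x 0.5 = 72 degrees

Final answer: 72 degrees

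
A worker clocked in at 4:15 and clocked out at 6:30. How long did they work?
From 4:15 to 6:30:
(6 x 60 + 30) - (4 x 60 + 15) = 390 - 255 = 135 minutes
= 2 hours and 15 minutes

Final answer: 2 hours and 15 minutes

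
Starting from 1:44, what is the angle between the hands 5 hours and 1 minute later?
First find the time 5 hours and 1 minute after 1:44.
Total minutes: 1 x 60 + 44 + 5 x 60 + 1 = 405.
405 mod 720 = 405 minutes = 6:45.
Now compute the angle at 6:45:
Hour hand: 6 x 30 + 45 x 0.5 = 202.5 degrees
Minute hand: 45 x 6 = 270 degrees
Difference: |202.5 - 270| = 67.5 degrees
The angle is 67.5 degrees

Final answer: 67.5 degrees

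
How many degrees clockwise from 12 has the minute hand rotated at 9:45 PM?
The minute hand moves 6 degrees per minute.
At 9:45: 45 x 6 = 270 degrees

Final answer: 270 degrees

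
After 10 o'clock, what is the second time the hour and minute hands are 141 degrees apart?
At t minutes past 10:00, the hour hand is at 30 x 10 + 0.5t degrees and the minute hand is at 6t degrees.
The smaller angle between them is 141 degrees when |30H - 5.5t| = 141 or |30H - 5.5t| = 219.
With H = 10, solve 30 x 10 - 5.5t = +/- target for each target:
  t = (30 x 10 - 141) / 5.5 = 28.91
  t = (30 x 10 + 141) / 5.5 = 80.18 (outside (0, 60))
  t = (30 x 10 - 219) / 5.5 = 14.73
  t = (30 x 10 + 219) / 5.5 = 94.36 (outside (0, 60))
Valid solutions in (0, 60): {14.73, 28.91} minutes.
The second occurrence is t = 28.91 minutes.
The hands form a 141-degree angle at 28.91 minutes past 10:00.

Final answer: 28.91 minutes past 10:00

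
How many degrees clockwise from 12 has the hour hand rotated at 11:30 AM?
The hour hand moves 30 degrees per hour and 0.5 degrees per minute.
At 11:30: (11) x 30 + 30 x 0.5 = 330 + 15 = 345 degrees

Final answer: 345 degrees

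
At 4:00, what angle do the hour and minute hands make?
Hour hand position: 4 x 30 + 0 x 0.5 = 120 degrees
Minute hand position: 0 x 6 = 0 degrees
Difference: |120 - 0| = 120 degrees
The angle between the hands is 120 degrees

Final answer: 120 degrees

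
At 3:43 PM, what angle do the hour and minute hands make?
Hour hand position: 3 x 30 + 43 x 0.5 = 111.5 degrees
Minute hand position: 43 x 6 = 258 degrees
Difference: |111.5 - 258| = 146.5 degrees
The angle between the hands is 146.5 degrees

Final answer: 146.5 degrees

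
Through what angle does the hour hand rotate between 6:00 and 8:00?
The hour hand moves 0.5 degrees per minute.
Time elapsed: 8:00 - 6:00 = 120 minutes
Angular displacement: 120 x 0.5 = 60 degrees

Final answer: 60 degrees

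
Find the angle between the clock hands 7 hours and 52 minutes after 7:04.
First find the time 7 hours and 52 minutes after 7:04.
Total minutes: 7 x 60 + 4 + 7 x 60 + 52 = 896.
896 mod 720 = 176 minutes = 2:56.
Now compute the angle at 2:56:
Hour hand: 2 x 30 + 56 x 0.5 = 88 degrees
Minute hand: 56 x 6 = 336 degrees
Difference: |88 - 336| = 248 degrees
Smaller angle: 360 - 248 = 112 degrees

Final answer: 112 degrees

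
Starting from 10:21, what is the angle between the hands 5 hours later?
First find the time 5 hours after 10:21.
Total minutes: 10 x 60 + 21 + 5 x 60 + 0 = 921.
921 mod 720 = 201 minutes = 3:21.
Now compute the angle at 3:21:
Hour hand: 3 x 30 + 21 x 0.5 = 100.5 degrees
Minute hand: 21 x 6 = 126 degrees
Difference: |100.5 - 126| = 25.5 degrees
The angle is 25.5 degrees

Final answer: 25.5 degrees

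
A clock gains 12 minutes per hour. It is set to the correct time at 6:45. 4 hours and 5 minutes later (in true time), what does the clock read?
For every 60 true minutes, the faulty clock advances 60 + 12 = 72 minutes.
True elapsed: 4 hours and 5 minutes = 245 minutes.
Faulty clock advances: 245 x 72/60 = 294 minutes (drift: 49 minutes ahead).
Shown time: 6:45 + 294 minutes = 11:39.

Final answer: 11:39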